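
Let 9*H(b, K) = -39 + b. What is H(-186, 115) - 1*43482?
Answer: -43507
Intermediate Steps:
H(b, K) = -13/3 + b/9 (H(b, K) = (-39 + b)/9 = -13/3 + b/9)
H(-186, 115) - 1*43482 = (-13/3 + (1/9)*(-186)) - 1*43482 = (-13/3 - 62/3) - 43482 = -25 - 43482 = -43507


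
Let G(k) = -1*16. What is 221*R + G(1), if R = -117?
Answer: -25873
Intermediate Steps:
G(k) = -16
221*R + G(1) = 221*(-117) - 16 = -25857 - 16 = -25873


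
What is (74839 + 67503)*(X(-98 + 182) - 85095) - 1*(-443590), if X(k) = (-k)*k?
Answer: -13116514052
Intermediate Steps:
X(k) = -k²
(74839 + 67503)*(X(-98 + 182) - 85095) - 1*(-443590) = (74839 + 67503)*(-(-98 + 182)² - 85095) - 1*(-443590) = 142342*(-1*84² - 85095) + 443590 = 142342*(-1*7056 - 85095) + 443590 = 142342*(-7056 - 85095) + 443590 = 142342*(-92151) + 443590 = -13116957642 + 443590 = -13116514052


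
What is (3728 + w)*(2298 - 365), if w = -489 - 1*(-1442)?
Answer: 9048373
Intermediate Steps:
w = 953 (w = -489 + 1442 = 953)
(3728 + w)*(2298 - 365) = (3728 + 953)*(2298 - 365) = 4681*1933 = 9048373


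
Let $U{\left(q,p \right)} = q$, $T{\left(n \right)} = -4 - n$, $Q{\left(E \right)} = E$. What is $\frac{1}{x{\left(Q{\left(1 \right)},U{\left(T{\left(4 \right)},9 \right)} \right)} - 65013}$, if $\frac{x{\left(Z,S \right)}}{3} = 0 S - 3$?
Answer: $- \frac{1}{65022} \approx -1.5379 \cdot 10^{-5}$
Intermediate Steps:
$x{\left(Z,S \right)} = -9$ ($x{\left(Z,S \right)} = 3 \left(0 S - 3\right) = 3 \left(0 - 3\right) = 3 \left(-3\right) = -9$)
$\frac{1}{x{\left(Q{\left(1 \right)},U{\left(T{\left(4 \right)},9 \right)} \right)} - 65013} = \frac{1}{-9 - 65013} = \frac{1}{-65022} = - \frac{1}{65022}$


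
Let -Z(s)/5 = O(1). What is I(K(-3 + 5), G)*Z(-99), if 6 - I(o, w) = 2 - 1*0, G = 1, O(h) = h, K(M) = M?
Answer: -20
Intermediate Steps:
Z(s) = -5 (Z(s) = -5*1 = -5)
I(o, w) = 4 (I(o, w) = 6 - (2 - 1*0) = 6 - (2 + 0) = 6 - 1*2 = 6 - 2 = 4)
I(K(-3 + 5), G)*Z(-99) = 4*(-5) = -20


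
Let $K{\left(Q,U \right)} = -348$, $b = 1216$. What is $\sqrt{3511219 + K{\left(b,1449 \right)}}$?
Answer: $\sqrt{3510871} \approx 1873.7$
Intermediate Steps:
$\sqrt{3511219 + K{\left(b,1449 \right)}} = \sqrt{3511219 - 348} = \sqrt{3510871}$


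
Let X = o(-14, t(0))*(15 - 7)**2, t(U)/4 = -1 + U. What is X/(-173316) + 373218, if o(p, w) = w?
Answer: 16171162786/43329 ≈ 3.7322e+5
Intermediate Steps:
t(U) = -4 + 4*U (t(U) = 4*(-1 + U) = -4 + 4*U)
X = -256 (X = (-4 + 4*0)*(15 - 7)**2 = (-4 + 0)*8**2 = -4*64 = -256)
X/(-173316) + 373218 = -256/(-173316) + 373218 = -256*(-1/173316) + 373218 = 64/43329 + 373218 = 16171162786/43329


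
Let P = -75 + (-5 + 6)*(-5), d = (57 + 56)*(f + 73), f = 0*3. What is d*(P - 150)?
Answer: -1897270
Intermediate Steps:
f = 0
d = 8249 (d = (57 + 56)*(0 + 73) = 113*73 = 8249)
P = -80 (P = -75 + 1*(-5) = -75 - 5 = -80)
d*(P - 150) = 8249*(-80 - 150) = 8249*(-230) = -1897270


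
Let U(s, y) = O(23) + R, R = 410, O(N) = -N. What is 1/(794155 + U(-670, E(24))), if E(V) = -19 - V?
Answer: 1/794542 ≈ 1.2586e-6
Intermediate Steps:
U(s, y) = 387 (U(s, y) = -1*23 + 410 = -23 + 410 = 387)
1/(794155 + U(-670, E(24))) = 1/(794155 + 387) = 1/794542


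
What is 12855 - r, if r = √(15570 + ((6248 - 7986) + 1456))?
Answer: 12855 - 14*√78 ≈ 12731.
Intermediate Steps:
r = 14*√78 (r = √(15570 + (-1738 + 1456)) = √(15570 - 282) = √15288 = 14*√78 ≈ 123.64)
12855 - r = 12855 - 14*√78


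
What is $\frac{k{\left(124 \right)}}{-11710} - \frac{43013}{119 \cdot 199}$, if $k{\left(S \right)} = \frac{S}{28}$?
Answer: $- \frac{503787103}{277304510} \approx -1.8167$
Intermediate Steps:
$k{\left(S \right)} = \frac{S}{28}$ ($k{\left(S \right)} = S \frac{1}{28} = \frac{S}{28}$)
$\frac{k{\left(124 \right)}}{-11710} - \frac{43013}{119 \cdot 199} = \frac{\frac{1}{28} \cdot 124}{-11710} - \frac{43013}{119 \cdot 199} = \frac{31}{7} \left(- \frac{1}{11710}\right) - \frac{43013}{23681} = - \frac{31}{81970} - \frac{43013}{23681} = - \frac{503787103}{277304510}$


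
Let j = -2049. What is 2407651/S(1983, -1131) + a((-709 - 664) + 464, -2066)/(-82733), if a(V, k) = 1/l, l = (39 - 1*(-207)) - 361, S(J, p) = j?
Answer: -22907101868996/19494790455 ≈ -1175.0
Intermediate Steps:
S(J, p) = -2049
l = -115 (l = (39 + 207) - 361 = 246 - 361 = -115)
a(V, k) = -1/115 (a(V, k) = 1/(-115) = -1/115)
2407651/S(1983, -1131) + a((-709 - 664) + 464, -2066)/(-82733) = 2407651/(-2049) - 1/115/(-82733) = 2407651*(-1/2049) - 1/115*(-1/82733) = -2407651/2049 + 1/9514295 = -22907101868996/19494790455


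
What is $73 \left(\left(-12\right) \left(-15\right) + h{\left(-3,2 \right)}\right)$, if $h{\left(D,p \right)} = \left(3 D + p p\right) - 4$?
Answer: $12483$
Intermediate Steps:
$h{\left(D,p \right)} = -4 + p^{2} + 3 D$ ($h{\left(D,p \right)} = \left(3 D + p^{2}\right) - 4 = \left(p^{2} + 3 D\right) - 4 = -4 + p^{2} + 3 D$)
$73 \left(\left(-12\right) \left(-15\right) + h{\left(-3,2 \right)}\right) = 73 \left(\left(-12\right) \left(-15\right) + \left(-4 + 2^{2} + 3 \left(-3\right)\right)\right) = 73 \left(180 - 9\right) = 73 \cdot 171 = 12483$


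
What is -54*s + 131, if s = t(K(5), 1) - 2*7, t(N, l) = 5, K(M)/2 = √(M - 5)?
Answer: 617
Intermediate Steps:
K(M) = 2*√(-5 + M) (K(M) = 2*√(M - 5) = 2*√(-5 + M))
s = -9 (s = 5 - 2*7 = 5 - 14 = -9)
-54*s + 131 = -54*(-9) + 131 = 486 + 131 = 617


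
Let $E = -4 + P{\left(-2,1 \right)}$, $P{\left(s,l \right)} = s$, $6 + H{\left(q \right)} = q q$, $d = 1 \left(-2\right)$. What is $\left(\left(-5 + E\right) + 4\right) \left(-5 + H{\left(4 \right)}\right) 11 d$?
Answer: $770$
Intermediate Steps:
$d = -2$
$H{\left(q \right)} = -6 + q^{2}$ ($H{\left(q \right)} = -6 + q q = -6 + q^{2}$)
$E = -6$ ($E = -4 - 2 = -6$)
$\left(\left(-5 + E\right) + 4\right) \left(-5 + H{\left(4 \right)}\right) 11 d = \left(\left(-5 - 6\right) + 4\right) \left(-5 - \left(6 - 4^{2}\right)\right) 11 \left(-2\right) = \left(-11 + 4\right) \left(-5 + \left(-6 + 16\right)\right) 11 \left(-2\right) = - 7 \left(-5 + 10\right) 11 \left(-2\right) = \left(-7\right) 5 \cdot 11 \left(-2\right) = \left(-35\right) 11 \left(-2\right) = \left(-385\right) \left(-2\right) = 770$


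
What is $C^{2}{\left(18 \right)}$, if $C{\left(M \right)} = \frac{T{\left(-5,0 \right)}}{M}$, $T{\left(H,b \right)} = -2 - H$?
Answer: $\frac{1}{36} \approx 0.027778$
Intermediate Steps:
$C{\left(M \right)} = \frac{3}{M}$ ($C{\left(M \right)} = \frac{-2 - -5}{M} = \frac{-2 + 5}{M} = \frac{3}{M}$)
$C^{2}{\left(18 \right)} = \left(\frac{3}{18}\right)^{2} = \left(3 \cdot \frac{1}{18}\right)^{2} = \left(\frac{1}{6}\right)^{2} = \frac{1}{36}$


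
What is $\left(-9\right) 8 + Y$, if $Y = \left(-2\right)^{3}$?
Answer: $-80$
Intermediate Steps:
$Y = -8$
$\left(-9\right) 8 + Y = \left(-9\right) 8 - 8 = -72 - 8 = -80$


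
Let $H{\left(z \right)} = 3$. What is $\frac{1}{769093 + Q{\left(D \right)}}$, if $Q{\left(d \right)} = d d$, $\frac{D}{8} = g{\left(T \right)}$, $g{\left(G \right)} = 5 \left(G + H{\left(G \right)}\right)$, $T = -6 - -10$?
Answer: $\frac{1}{847493} \approx 1.18 \cdot 10^{-6}$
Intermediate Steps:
$T = 4$ ($T = -6 + 10 = 4$)
$g{\left(G \right)} = 15 + 5 G$ ($g{\left(G \right)} = 5 \left(G + 3\right) = 5 \left(3 + G\right) = 15 + 5 G$)
$D = 280$ ($D = 8 \left(15 + 5 \cdot 4\right) = 8 \left(15 + 20\right) = 8 \cdot 35 = 280$)
$Q{\left(d \right)} = d^{2}$
$\frac{1}{769093 + Q{\left(D \right)}} = \frac{1}{769093 + 280^{2}} = \frac{1}{769093 + 78400} = \frac{1}{847493}$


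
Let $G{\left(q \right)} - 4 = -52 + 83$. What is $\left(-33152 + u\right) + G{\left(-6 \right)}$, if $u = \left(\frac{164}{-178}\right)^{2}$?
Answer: $- \frac{262313033}{7921} \approx -33116.0$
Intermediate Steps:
$G{\left(q \right)} = 35$ ($G{\left(q \right)} = 4 + \left(-52 + 83\right) = 4 + 31 = 35$)
$u = \frac{6724}{7921}$ ($u = \left(164 \left(- \frac{1}{178}\right)\right)^{2} = \left(- \frac{82}{89}\right)^{2} = \frac{6724}{7921} \approx 0.84888$)
$\left(-33152 + u\right) + G{\left(-6 \right)} = \left(-33152 + \frac{6724}{7921}\right) + 35 = - \frac{262590268}{7921} + 35 = - \frac{262313033}{7921}$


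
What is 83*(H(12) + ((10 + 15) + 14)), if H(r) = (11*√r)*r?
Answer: 3237 + 21912*√3 ≈ 41190.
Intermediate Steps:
H(r) = 11*r^(3/2)
83*(H(12) + ((10 + 15) + 14)) = 83*(11*12^(3/2) + ((10 + 15) + 14)) = 83*(11*(24*√3) + (25 + 14)) = 83*(264*√3 + 39) = 83*(39 + 264*√3) = 3237 + 21912*√3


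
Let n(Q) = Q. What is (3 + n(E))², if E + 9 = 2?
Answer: 16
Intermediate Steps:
E = -7 (E = -9 + 2 = -7)
(3 + n(E))² = (3 - 7)² = (-4)² = 16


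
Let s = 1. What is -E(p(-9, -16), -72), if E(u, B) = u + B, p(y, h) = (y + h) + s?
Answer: 96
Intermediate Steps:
p(y, h) = 1 + h + y (p(y, h) = (y + h) + 1 = (h + y) + 1 = 1 + h + y)
E(u, B) = B + u
-E(p(-9, -16), -72) = -(-72 + (1 - 16 - 9)) = -(-72 - 24) = -1*(-96) = 96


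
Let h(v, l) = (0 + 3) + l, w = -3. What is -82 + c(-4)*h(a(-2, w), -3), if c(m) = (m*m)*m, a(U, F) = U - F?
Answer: -82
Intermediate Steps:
h(v, l) = 3 + l
c(m) = m³ (c(m) = m²*m = m³)
-82 + c(-4)*h(a(-2, w), -3) = -82 + (-4)³*(3 - 3) = -82 - 64*0 = -82 + 0 = -82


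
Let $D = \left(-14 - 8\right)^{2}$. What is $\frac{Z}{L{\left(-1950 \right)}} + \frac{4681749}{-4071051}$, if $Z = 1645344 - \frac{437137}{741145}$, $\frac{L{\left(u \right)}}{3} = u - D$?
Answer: $- \frac{554414593275847067}{2447986651107810} \approx -226.48$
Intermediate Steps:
$D = 484$ ($D = \left(-22\right)^{2} = 484$)
$L{\left(u \right)} = -1452 + 3 u$ ($L{\left(u \right)} = 3 \left(u - 484\right) = 3 \left(-484 + u\right) = -1452 + 3 u$)
$Z = \frac{1219438041743}{741145}$ ($Z = 1645344 - \frac{437137}{741145} = \frac{1219438041743}{741145} \approx 1.6453 \cdot 10^{6}$)
$\frac{Z}{L{\left(-1950 \right)}} + \frac{4681749}{-4071051} = \frac{1219438041743}{741145 \left(-1452 + 3 \left(-1950\right)\right)} + \frac{4681749}{-4071051} = \frac{1219438041743}{741145 \left(-1452 - 5850\right)} + 4681749 \left(- \frac{1}{4071051}\right) = \frac{1219438041743}{741145 \left(-7302\right)} - \frac{1560583}{1357017} = \frac{1219438041743}{741145} \left(- \frac{1}{7302}\right) - \frac{1560583}{1357017} = - \frac{1219438041743}{5411840790} - \frac{1560583}{1357017} = - \frac{554414593275847067}{2447986651107810}$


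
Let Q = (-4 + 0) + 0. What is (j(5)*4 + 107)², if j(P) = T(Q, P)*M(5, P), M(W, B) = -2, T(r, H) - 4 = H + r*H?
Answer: 38025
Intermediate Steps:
Q = -4 (Q = -4 + 0 = -4)
T(r, H) = 4 + H + H*r (T(r, H) = 4 + (H + r*H) = 4 + (H + H*r) = 4 + H + H*r)
j(P) = -8 + 6*P (j(P) = (4 + P + P*(-4))*(-2) = (4 + P - 4*P)*(-2) = (4 - 3*P)*(-2) = -8 + 6*P)
(j(5)*4 + 107)² = ((-8 + 6*5)*4 + 107)² = ((-8 + 30)*4 + 107)² = (22*4 + 107)² = (88 + 107)² = 195² = 38025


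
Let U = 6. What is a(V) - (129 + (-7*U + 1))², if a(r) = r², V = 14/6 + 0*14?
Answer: -69647/9 ≈ -7738.6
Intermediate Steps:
V = 7/3 (V = 14*(⅙) + 0 = 7/3 + 0 = 7/3 ≈ 2.3333)
a(V) - (129 + (-7*U + 1))² = (7/3)² - (129 + (-7*6 + 1))² = 49/9 - (129 + (-42 + 1))² = 49/9 - (129 - 41)² = 49/9 - 1*88² = 49/9 - 1*7744 = 49/9 - 7744 = -69647/9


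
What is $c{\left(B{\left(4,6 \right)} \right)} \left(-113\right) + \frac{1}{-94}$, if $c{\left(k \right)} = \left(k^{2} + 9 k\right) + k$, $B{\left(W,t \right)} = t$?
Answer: $- \frac{1019713}{94} \approx -10848.0$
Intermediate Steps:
$c{\left(k \right)} = k^{2} + 10 k$
$c{\left(B{\left(4,6 \right)} \right)} \left(-113\right) + \frac{1}{-94} = 6 \left(10 + 6\right) \left(-113\right) + \frac{1}{-94} = 6 \cdot 16 \left(-113\right) - \frac{1}{94} = 96 \left(-113\right) - \frac{1}{94} = -10848 - \frac{1}{94} = - \frac{1019713}{94}$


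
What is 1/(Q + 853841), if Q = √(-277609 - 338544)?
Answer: 853841/729045069434 - I*√616153/729045069434 ≈ 1.1712e-6 - 1.0767e-9*I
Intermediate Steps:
Q = I*√616153 (Q = √(-616153) = I*√616153 ≈ 784.95*I)
1/(Q + 853841) = 1/(I*√616153 + 853841) = 1/(853841 + I*√616153)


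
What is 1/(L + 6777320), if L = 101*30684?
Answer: 1/9876404 ≈ 1.0125e-7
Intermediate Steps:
L = 3099084
1/(L + 6777320) = 1/(3099084 + 6777320) = 1/9876404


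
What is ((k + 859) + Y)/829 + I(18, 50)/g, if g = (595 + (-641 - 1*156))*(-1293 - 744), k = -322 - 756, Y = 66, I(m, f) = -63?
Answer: -3000369/16243426 ≈ -0.18471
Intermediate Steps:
k = -1078
g = 411474 (g = (595 + (-641 - 156))*(-2037) = (595 - 797)*(-2037) = -202*(-2037) = 411474)
((k + 859) + Y)/829 + I(18, 50)/g = ((-1078 + 859) + 66)/829 - 63/411474 = (-219 + 66)*(1/829) - 63*1/411474 = -153*1/829 - 3/19594 = -153/829 - 3/19594 = -3000369/16243426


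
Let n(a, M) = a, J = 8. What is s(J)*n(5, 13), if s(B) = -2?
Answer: -10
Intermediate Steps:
s(J)*n(5, 13) = -2*5 = -10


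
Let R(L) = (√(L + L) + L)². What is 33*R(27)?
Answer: 25839 + 5346*√6 ≈ 38934.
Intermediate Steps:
R(L) = (L + √2*√L)² (R(L) = (√(2*L) + L)² = (√2*√L + L)² = (L + √2*√L)²)
33*R(27) = 33*(27 + √2*√27)² = 33*(27 + √2*(3*√3))² = 33*(27 + 3*√6)²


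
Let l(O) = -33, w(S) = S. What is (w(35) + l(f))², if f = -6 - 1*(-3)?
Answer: 4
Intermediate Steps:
f = -3 (f = -6 + 3 = -3)
(w(35) + l(f))² = (35 - 33)² = 2² = 4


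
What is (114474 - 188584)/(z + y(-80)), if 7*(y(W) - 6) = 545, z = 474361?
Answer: -259385/1660557 ≈ -0.15620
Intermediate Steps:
y(W) = 587/7 (y(W) = 6 + (1/7)*545 = 6 + 545/7 = 587/7)
(114474 - 188584)/(z + y(-80)) = (114474 - 188584)/(474361 + 587/7) = -74110/3321114/7 = -74110*7/3321114 = -259385/1660557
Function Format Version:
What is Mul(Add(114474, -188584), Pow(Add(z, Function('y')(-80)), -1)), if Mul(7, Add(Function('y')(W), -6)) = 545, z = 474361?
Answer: Rational(-259385, 1660557) ≈ -0.15620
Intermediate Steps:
Function('y')(W) = Rational(587, 7) (Function('y')(W) = Add(6, Mul(Rational(1, 7), 545)) = Add(6, Rational(545, 7)) = Rational(587, 7))
Mul(Add(114474, -188584), Pow(Add(z, Function('y')(-80)), -1)) = Mul(Add(114474, -188584), Pow(Add(474361, Rational(587, 7)), -1)) = Mul(-74110, Pow(Rational(3321114, 7), -1)) = Mul(-74110, Rational(7, 3321114)) = Rational(-259385, 1660557)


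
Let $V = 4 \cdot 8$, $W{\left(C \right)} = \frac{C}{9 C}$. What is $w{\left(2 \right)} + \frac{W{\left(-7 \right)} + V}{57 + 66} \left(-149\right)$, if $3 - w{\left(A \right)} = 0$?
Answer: $- \frac{39740}{1107} \approx -35.899$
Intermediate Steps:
$W{\left(C \right)} = \frac{1}{9}$ ($W{\left(C \right)} = C \frac{1}{9 C} = \frac{1}{9}$)
$V = 32$
$w{\left(A \right)} = 3$ ($w{\left(A \right)} = 3 - 0 = 3 + 0 = 3$)
$w{\left(2 \right)} + \frac{W{\left(-7 \right)} + V}{57 + 66} \left(-149\right) = 3 + \frac{\frac{1}{9} + 32}{57 + 66} \left(-149\right) = 3 + \frac{289}{9 \cdot 123} \left(-149\right) = 3 + \frac{289}{9} \cdot \frac{1}{123} \left(-149\right) = 3 + \frac{289}{1107} \left(-149\right) = 3 - \frac{43061}{1107} = - \frac{39740}{1107}$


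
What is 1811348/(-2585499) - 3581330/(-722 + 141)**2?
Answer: -1410137939414/124680518277 ≈ -11.310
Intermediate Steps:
1811348/(-2585499) - 3581330/(-722 + 141)**2 = 1811348*(-1/2585499) - 3581330/((-581)**2) = -258764/369357 - 3581330/337561 = -1410137939414/124680518277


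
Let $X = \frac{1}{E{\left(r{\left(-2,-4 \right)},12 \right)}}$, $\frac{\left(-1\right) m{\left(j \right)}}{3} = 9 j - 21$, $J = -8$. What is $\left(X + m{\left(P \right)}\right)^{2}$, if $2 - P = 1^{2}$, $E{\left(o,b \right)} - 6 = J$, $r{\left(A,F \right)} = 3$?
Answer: $\frac{5041}{4} \approx 1260.3$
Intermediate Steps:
$E{\left(o,b \right)} = -2$ ($E{\left(o,b \right)} = 6 - 8 = -2$)
$P = 1$ ($P = 2 - 1^{2} = 2 - 1 = 1$)
$m{\left(j \right)} = 63 - 27 j$ ($m{\left(j \right)} = - 3 \left(9 j - 21\right) = - 3 \left(-21 + 9 j\right) = 63 - 27 j$)
$X = - \frac{1}{2}$ ($X = \frac{1}{-2} = - \frac{1}{2} \approx -0.5$)
$\left(X + m{\left(P \right)}\right)^{2} = \left(- \frac{1}{2} + \left(63 - 27\right)\right)^{2} = \left(- \frac{1}{2} + 36\right)^{2} = \left(\frac{71}{2}\right)^{2} = \frac{5041}{4}$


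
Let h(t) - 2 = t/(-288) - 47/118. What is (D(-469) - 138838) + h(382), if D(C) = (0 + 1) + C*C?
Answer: 689231843/8496 ≈ 81124.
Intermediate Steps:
h(t) = 189/118 - t/288 (h(t) = 2 + (t/(-288) - 47/118) = 2 + (t*(-1/288) - 47*1/118) = 2 + (-t/288 - 47/118) = 2 + (-47/118 - t/288) = 189/118 - t/288)
D(C) = 1 + C**2
(D(-469) - 138838) + h(382) = ((1 + (-469)**2) - 138838) + (189/118 - 1/288*382) = ((1 + 219961) - 138838) + (189/118 - 191/144) = (219962 - 138838) + 2339/8496 = 81124 + 2339/8496 = 689231843/8496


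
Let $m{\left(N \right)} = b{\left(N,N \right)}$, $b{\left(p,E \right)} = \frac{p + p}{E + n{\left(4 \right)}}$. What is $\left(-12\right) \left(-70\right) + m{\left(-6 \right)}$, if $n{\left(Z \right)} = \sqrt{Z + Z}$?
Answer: $\frac{5898}{7} + \frac{6 \sqrt{2}}{7} \approx 843.78$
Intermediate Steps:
$n{\left(Z \right)} = \sqrt{2} \sqrt{Z}$ ($n{\left(Z \right)} = \sqrt{2 Z} = \sqrt{2} \sqrt{Z}$)
$b{\left(p,E \right)} = \frac{2 p}{E + 2 \sqrt{2}}$ ($b{\left(p,E \right)} = \frac{p + p}{E + \sqrt{2} \sqrt{4}} = \frac{2 p}{E + \sqrt{2} \cdot 2} = \frac{2 p}{E + 2 \sqrt{2}}$)
$m{\left(N \right)} = \frac{2 N}{N + 2 \sqrt{2}}$
$\left(-12\right) \left(-70\right) + m{\left(-6 \right)} = \left(-12\right) \left(-70\right) + 2 \left(-6\right) \frac{1}{-6 + 2 \sqrt{2}} = 840 - \frac{12}{-6 + 2 \sqrt{2}}$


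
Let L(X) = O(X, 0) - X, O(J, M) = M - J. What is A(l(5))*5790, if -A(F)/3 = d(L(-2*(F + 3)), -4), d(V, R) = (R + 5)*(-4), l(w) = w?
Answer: 69480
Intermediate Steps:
L(X) = -2*X (L(X) = (0 - X) - X = -X - X = -2*X)
d(V, R) = -20 - 4*R (d(V, R) = (5 + R)*(-4) = -20 - 4*R)
A(F) = 12 (A(F) = -3*(-20 - 4*(-4)) = -3*(-20 + 16) = -3*(-4) = 12)
A(l(5))*5790 = 12*5790 = 69480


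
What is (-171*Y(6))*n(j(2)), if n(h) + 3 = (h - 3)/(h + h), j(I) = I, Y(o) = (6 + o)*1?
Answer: 6669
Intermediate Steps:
Y(o) = 6 + o
n(h) = -3 + (-3 + h)/(2*h) (n(h) = -3 + (h - 3)/(h + h) = -3 + (-3 + h)/((2*h)) = -3 + (-3 + h)*(1/(2*h)) = -3 + (-3 + h)/(2*h))
(-171*Y(6))*n(j(2)) = (-171*(6 + 6))*((1/2)*(-3 - 5*2)/2) = (-171*12)*((1/2)*(1/2)*(-3 - 10)) = -1026*(-13)/2 = -2052*(-13/4) = 6669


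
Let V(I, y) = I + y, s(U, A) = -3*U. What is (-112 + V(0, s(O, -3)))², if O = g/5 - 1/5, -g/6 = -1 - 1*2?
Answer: 373321/25 ≈ 14933.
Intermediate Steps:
g = 18 (g = -6*(-1 - 1*2) = -6*(-1 - 2) = -6*(-3) = 18)
O = 17/5 (O = 18/5 - 1/5 = 18*(⅕) - 1*⅕ = 18/5 - ⅕ = 17/5 ≈ 3.4000)
(-112 + V(0, s(O, -3)))² = (-112 + (0 - 3*17/5))² = (-112 + (0 - 51/5))² = (-112 - 51/5)² = (-611/5)² = 373321/25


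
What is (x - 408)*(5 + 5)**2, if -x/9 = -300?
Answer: 229200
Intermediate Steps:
x = 2700 (x = -9*(-300) = 2700)
(x - 408)*(5 + 5)**2 = (2700 - 408)*(5 + 5)**2 = 2292*10**2 = 2292*100 = 229200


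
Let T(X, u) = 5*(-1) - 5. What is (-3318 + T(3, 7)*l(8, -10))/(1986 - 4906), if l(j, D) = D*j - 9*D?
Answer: 1709/1460 ≈ 1.1705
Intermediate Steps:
l(j, D) = -9*D + D*j
T(X, u) = -10 (T(X, u) = -5 - 5 = -10)
(-3318 + T(3, 7)*l(8, -10))/(1986 - 4906) = (-3318 - (-100)*(-9 + 8))/(1986 - 4906) = (-3318 - (-100)*(-1))/(-2920) = (-3318 - 10*10)*(-1/2920) = (-3318 - 100)*(-1/2920) = -3418*(-1/2920) = 1709/1460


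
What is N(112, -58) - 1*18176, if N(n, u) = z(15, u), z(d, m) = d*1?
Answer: -18161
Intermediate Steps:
z(d, m) = d
N(n, u) = 15
N(112, -58) - 1*18176 = 15 - 1*18176 = 15 - 18176 = -18161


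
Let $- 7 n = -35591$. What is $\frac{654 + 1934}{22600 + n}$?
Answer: $\frac{18116}{193791} \approx 0.093482$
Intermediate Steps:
$n = \frac{35591}{7}$ ($n = \left(- \frac{1}{7}\right) \left(-35591\right) = \frac{35591}{7} \approx 5084.4$)
$\frac{654 + 1934}{22600 + n} = \frac{654 + 1934}{22600 + \frac{35591}{7}} = \frac{2588}{\frac{193791}{7}} = 2588 \cdot \frac{7}{193791} = \frac{18116}{193791}$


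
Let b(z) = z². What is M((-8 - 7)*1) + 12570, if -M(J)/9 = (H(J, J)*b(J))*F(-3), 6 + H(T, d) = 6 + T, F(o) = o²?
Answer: 285945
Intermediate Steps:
H(T, d) = T (H(T, d) = -6 + (6 + T) = T)
M(J) = -81*J³ (M(J) = -9*J*J²*(-3)² = -9*J³*9 = -81*J³)
M((-8 - 7)*1) + 12570 = -81*(-8 - 7)³ + 12570 = -81*(-15*1)³ + 12570 = -81*(-15)³ + 12570 = -81*(-3375) + 12570 = 273375 + 12570 = 285945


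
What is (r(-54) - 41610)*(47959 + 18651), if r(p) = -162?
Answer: -2782432920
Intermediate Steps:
(r(-54) - 41610)*(47959 + 18651) = (-162 - 41610)*(47959 + 18651) = -41772*66610 = -2782432920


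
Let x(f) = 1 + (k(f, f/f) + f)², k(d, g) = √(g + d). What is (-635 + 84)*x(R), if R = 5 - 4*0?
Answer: -17632 - 5510*√6 ≈ -31129.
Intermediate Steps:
R = 5 (R = 5 + 0 = 5)
k(d, g) = √(d + g)
x(f) = 1 + (f + √(1 + f))² (x(f) = 1 + (√(f + f/f) + f)² = 1 + (√(f + 1) + f)² = 1 + (√(1 + f) + f)² = 1 + (f + √(1 + f))²)
(-635 + 84)*x(R) = (-635 + 84)*(1 + (5 + √(1 + 5))²) = -551*(1 + (5 + √6)²) = -551 - 551*(5 + √6)²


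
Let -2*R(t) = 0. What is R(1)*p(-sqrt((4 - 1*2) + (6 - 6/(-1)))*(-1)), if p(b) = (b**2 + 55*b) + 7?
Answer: 0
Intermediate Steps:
R(t) = 0 (R(t) = -1/2*0 = 0)
p(b) = 7 + b**2 + 55*b
R(1)*p(-sqrt((4 - 1*2) + (6 - 6/(-1)))*(-1)) = 0*(7 + (-sqrt((4 - 1*2) + (6 - 6/(-1)))*(-1))**2 + 55*(-sqrt((4 - 1*2) + (6 - 6/(-1)))*(-1))) = 0*(7 + (-sqrt((4 - 2) + (6 - 6*(-1)))*(-1))**2 + 55*(-sqrt((4 - 2) + (6 - 6*(-1)))*(-1))) = 0*(7 + (-sqrt(2 + (6 - 1*(-6)))*(-1))**2 + 55*(-sqrt(2 + (6 - 1*(-6)))*(-1))) = 0*(7 + (-sqrt(2 + (6 + 6))*(-1))**2 + 55*(-sqrt(2 + (6 + 6))*(-1))) = 0*(7 + (-sqrt(2 + 12)*(-1))**2 + 55*(-sqrt(2 + 12)*(-1))) = 0*(7 + (-sqrt(14)*(-1))**2 + 55*(-sqrt(14)*(-1))) = 0*(7 + (sqrt(14))**2 + 55*sqrt(14)) = 0*(7 + 14 + 55*sqrt(14)) = 0*(21 + 55*sqrt(14)) = 0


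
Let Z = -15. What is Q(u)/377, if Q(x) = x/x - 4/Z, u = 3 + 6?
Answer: 19/5655 ≈ 0.0033599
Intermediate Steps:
u = 9
Q(x) = 19/15 (Q(x) = x/x - 4/(-15) = 1 - 4*(-1/15) = 1 + 4/15 = 19/15)
Q(u)/377 = (19/15)/377 = (19/15)*(1/377) = 19/5655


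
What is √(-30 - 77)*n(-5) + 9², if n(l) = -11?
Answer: 81 - 11*I*√107 ≈ 81.0 - 113.78*I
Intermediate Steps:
√(-30 - 77)*n(-5) + 9² = √(-30 - 77)*(-11) + 9² = √(-107)*(-11) + 81 = (I*√107)*(-11) + 81 = -11*I*√107 + 81 = 81 - 11*I*√107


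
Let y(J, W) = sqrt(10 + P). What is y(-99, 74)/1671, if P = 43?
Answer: sqrt(53)/1671 ≈ 0.0043567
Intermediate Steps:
y(J, W) = sqrt(53) (y(J, W) = sqrt(10 + 43) = sqrt(53))
y(-99, 74)/1671 = sqrt(53)/1671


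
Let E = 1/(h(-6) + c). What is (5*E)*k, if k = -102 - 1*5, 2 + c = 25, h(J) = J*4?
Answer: 535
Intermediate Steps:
h(J) = 4*J
c = 23 (c = -2 + 25 = 23)
E = -1 (E = 1/(4*(-6) + 23) = 1/(-24 + 23) = 1/(-1) = -1)
k = -107 (k = -102 - 5 = -107)
(5*E)*k = (5*(-1))*(-107) = -5*(-107) = 535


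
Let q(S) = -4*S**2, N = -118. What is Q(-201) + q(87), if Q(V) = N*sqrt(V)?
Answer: -30276 - 118*I*sqrt(201) ≈ -30276.0 - 1672.9*I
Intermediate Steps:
Q(V) = -118*sqrt(V)
Q(-201) + q(87) = -118*I*sqrt(201) - 4*87**2 = -118*I*sqrt(201) - 4*7569 = -118*I*sqrt(201) - 30276 = -30276 - 118*I*sqrt(201)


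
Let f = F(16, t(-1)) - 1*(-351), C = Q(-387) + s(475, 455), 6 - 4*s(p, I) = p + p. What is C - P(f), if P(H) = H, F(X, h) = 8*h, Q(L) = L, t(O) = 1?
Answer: -982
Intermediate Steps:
s(p, I) = 3/2 - p/2 (s(p, I) = 3/2 - (p + p)/4 = 3/2 - p/2)
C = -623 (C = -387 + (3/2 - ½*475) = -387 + (3/2 - 475/2) = -387 - 236 = -623)
f = 359 (f = 8*1 - 1*(-351) = 8 + 351 = 359)
C - P(f) = -623 - 1*359 = -623 - 359 = -982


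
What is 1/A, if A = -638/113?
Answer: -113/638 ≈ -0.17712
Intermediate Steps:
A = -638/113 (A = -638*1/113 = -638/113 ≈ -5.6460)
1/A = 1/(-638/113) = -113/638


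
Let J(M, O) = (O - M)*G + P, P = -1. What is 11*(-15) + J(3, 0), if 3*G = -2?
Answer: -164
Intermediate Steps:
G = -2/3 (G = (1/3)*(-2) = -2/3 ≈ -0.66667)
J(M, O) = -1 - 2*O/3 + 2*M/3 (J(M, O) = (O - M)*(-2/3) - 1 = (-2*O/3 + 2*M/3) - 1 = -1 - 2*O/3 + 2*M/3)
11*(-15) + J(3, 0) = 11*(-15) + (-1 - 2/3*0 + (2/3)*3) = -165 + (-1 + 0 + 2) = -165 + 1 = -164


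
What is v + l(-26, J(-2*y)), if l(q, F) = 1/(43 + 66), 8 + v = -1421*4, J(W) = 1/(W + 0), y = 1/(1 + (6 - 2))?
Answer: -620427/109 ≈ -5692.0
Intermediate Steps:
y = 1/5 (y = 1/(1 + 4) = 1/5 ≈ 0.20000)
J(W) = 1/W
v = -5692 (v = -8 - 1421*4 = -8 - 5684 = -5692)
l(q, F) = 1/109
v + l(-26, J(-2*y)) = -5692 + 1/109 = -620427/109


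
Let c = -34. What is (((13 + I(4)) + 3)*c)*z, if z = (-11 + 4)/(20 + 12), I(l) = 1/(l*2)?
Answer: 15351/128 ≈ 119.93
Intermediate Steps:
I(l) = 1/(2*l)
z = -7/32 ≈ -0.21875
(((13 + I(4)) + 3)*c)*z = (((13 + (½)/4) + 3)*(-34))*(-7/32) = (((13 + (½)*(¼)) + 3)*(-34))*(-7/32) = (((13 + ⅛) + 3)*(-34))*(-7/32) = ((105/8 + 3)*(-34))*(-7/32) = ((129/8)*(-34))*(-7/32) = -2193/4*(-7/32) = 15351/128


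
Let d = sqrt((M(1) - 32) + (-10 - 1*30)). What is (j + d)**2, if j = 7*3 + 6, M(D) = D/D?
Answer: (27 + I*sqrt(71))**2 ≈ 658.0 + 455.01*I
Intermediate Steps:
M(D) = 1
j = 27 (j = 21 + 6 = 27)
d = I*sqrt(71) (d = sqrt((1 - 32) + (-10 - 1*30)) = sqrt(-31 + (-10 - 30)) = sqrt(-31 - 40) = sqrt(-71) = I*sqrt(71) ≈ 8.4261*I)
(j + d)**2 = (27 + I*sqrt(71))**2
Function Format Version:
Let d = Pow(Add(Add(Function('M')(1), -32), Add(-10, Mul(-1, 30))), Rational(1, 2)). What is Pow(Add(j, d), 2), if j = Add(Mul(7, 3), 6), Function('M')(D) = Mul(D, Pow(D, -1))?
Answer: Pow(Add(27, Mul(I, Pow(71, Rational(1, 2)))), 2) ≈ Add(658.00, Mul(455.01, I))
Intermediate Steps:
Function('M')(D) = 1
j = 27 (j = Add(21, 6) = 27)
d = Mul(I, Pow(71, Rational(1, 2))) (d = Pow(Add(Add(1, -32), Add(-10, Mul(-1, 30))), Rational(1, 2)) = Pow(Add(-31, Add(-10, -30)), Rational(1, 2)) = Pow(Add(-31, -40), Rational(1, 2)) = Pow(-71, Rational(1, 2)) = Mul(I, Pow(71, Rational(1, 2))) ≈ Mul(8.4261, I))
Pow(Add(j, d), 2) = Pow(Add(27, Mul(I, Pow(71, Rational(1, 2)))), 2)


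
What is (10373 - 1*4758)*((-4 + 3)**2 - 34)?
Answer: -185295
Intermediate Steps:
(10373 - 1*4758)*((-4 + 3)**2 - 34) = (10373 - 4758)*((-1)**2 - 34) = 5615*(1 - 34) = 5615*(-33) = -185295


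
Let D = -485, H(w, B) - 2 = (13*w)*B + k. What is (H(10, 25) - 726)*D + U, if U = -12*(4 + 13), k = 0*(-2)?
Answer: -1225314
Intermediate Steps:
k = 0
H(w, B) = 2 + 13*B*w (H(w, B) = 2 + ((13*w)*B + 0) = 2 + (13*B*w + 0) = 2 + 13*B*w)
U = -204 (U = -12*17 = -204)
(H(10, 25) - 726)*D + U = ((2 + 13*25*10) - 726)*(-485) - 204 = ((2 + 3250) - 726)*(-485) - 204 = (3252 - 726)*(-485) - 204 = 2526*(-485) - 204 = -1225110 - 204 = -1225314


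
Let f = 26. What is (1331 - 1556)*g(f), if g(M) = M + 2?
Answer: -6300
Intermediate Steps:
g(M) = 2 + M
(1331 - 1556)*g(f) = (1331 - 1556)*(2 + 26) = -225*28 = -6300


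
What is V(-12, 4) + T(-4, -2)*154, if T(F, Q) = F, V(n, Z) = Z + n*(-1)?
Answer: -600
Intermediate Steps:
V(n, Z) = Z - n
V(-12, 4) + T(-4, -2)*154 = (4 - 1*(-12)) - 4*154 = (4 + 12) - 616 = 16 - 616 = -600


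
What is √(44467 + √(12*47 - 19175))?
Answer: √(44467 + I*√18611) ≈ 210.87 + 0.3235*I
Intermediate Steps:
√(44467 + √(12*47 - 19175)) = √(44467 + √(564 - 19175)) = √(44467 + √(-18611)) = √(44467 + I*√18611)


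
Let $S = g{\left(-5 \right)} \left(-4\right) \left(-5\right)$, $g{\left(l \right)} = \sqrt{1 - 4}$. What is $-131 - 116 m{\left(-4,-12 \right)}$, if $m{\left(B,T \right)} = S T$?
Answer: $-131 + 27840 i \sqrt{3} \approx -131.0 + 48220.0 i$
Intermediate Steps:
$g{\left(l \right)} = i \sqrt{3}$ ($g{\left(l \right)} = \sqrt{-3} = i \sqrt{3}$)
$S = 20 i \sqrt{3}$ ($S = i \sqrt{3} \left(-4\right) \left(-5\right) = - 4 i \sqrt{3} \left(-5\right) = 20 i \sqrt{3} \approx 34.641 i$)
$m{\left(B,T \right)} = 20 i T \sqrt{3}$ ($m{\left(B,T \right)} = 20 i \sqrt{3} T = 20 i T \sqrt{3}$)
$-131 - 116 m{\left(-4,-12 \right)} = -131 - 116 \cdot 20 i \left(-12\right) \sqrt{3} = -131 - 116 \left(- 240 i \sqrt{3}\right) = -131 + 27840 i \sqrt{3}$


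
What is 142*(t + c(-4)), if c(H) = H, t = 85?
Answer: 11502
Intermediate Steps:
142*(t + c(-4)) = 142*(85 - 4) = 142*81 = 11502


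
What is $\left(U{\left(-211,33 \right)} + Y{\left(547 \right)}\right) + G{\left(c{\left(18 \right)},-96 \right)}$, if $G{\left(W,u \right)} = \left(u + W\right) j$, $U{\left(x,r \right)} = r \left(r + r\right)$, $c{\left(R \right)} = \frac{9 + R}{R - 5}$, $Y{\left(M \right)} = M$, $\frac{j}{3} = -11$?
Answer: $\frac{75718}{13} \approx 5824.5$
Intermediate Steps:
$j = -33$ ($j = 3 \left(-11\right) = -33$)
$c{\left(R \right)} = \frac{9 + R}{-5 + R}$
$U{\left(x,r \right)} = 2 r^{2}$ ($U{\left(x,r \right)} = r 2 r = 2 r^{2}$)
$G{\left(W,u \right)} = - 33 W - 33 u$ ($G{\left(W,u \right)} = \left(u + W\right) \left(-33\right) = \left(W + u\right) \left(-33\right) = - 33 W - 33 u$)
$\left(U{\left(-211,33 \right)} + Y{\left(547 \right)}\right) + G{\left(c{\left(18 \right)},-96 \right)} = \left(2 \cdot 33^{2} + 547\right) - \left(-3168 + 33 \frac{9 + 18}{-5 + 18}\right) = \left(2 \cdot 1089 + 547\right) + \left(- 33 \cdot \frac{1}{13} \cdot 27 + 3168\right) = \left(2178 + 547\right) + \left(- 33 \cdot \frac{1}{13} \cdot 27 + 3168\right) = 2725 + \left(\left(-33\right) \frac{27}{13} + 3168\right) = 2725 + \left(- \frac{891}{13} + 3168\right) = 2725 + \frac{40293}{13} = \frac{75718}{13}$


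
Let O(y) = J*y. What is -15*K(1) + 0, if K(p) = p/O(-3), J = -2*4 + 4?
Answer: -5/4 ≈ -1.2500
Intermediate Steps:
J = -4 (J = -8 + 4 = -4)
O(y) = -4*y
K(p) = p/12 (K(p) = p/((-4*(-3))) = p/12)
-15*K(1) + 0 = -5/4 + 0 = -5/4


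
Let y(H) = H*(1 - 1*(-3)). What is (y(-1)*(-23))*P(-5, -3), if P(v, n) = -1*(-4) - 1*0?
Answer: 368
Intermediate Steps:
y(H) = 4*H (y(H) = H*(1 + 3) = H*4 = 4*H)
P(v, n) = 4 (P(v, n) = 4 + 0 = 4)
(y(-1)*(-23))*P(-5, -3) = ((4*(-1))*(-23))*4 = -4*(-23)*4 = 92*4 = 368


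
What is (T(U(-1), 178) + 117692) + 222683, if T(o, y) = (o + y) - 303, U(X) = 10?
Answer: 340260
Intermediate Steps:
T(o, y) = -303 + o + y
(T(U(-1), 178) + 117692) + 222683 = ((-303 + 10 + 178) + 117692) + 222683 = (-115 + 117692) + 222683 = 117577 + 222683 = 340260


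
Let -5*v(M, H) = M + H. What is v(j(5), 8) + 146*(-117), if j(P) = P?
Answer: -85423/5 ≈ -17085.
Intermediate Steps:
v(M, H) = -H/5 - M/5 (v(M, H) = -(M + H)/5 = -(H + M)/5 = -H/5 - M/5)
v(j(5), 8) + 146*(-117) = (-⅕*8 - ⅕*5) + 146*(-117) = (-8/5 - 1) - 17082 = -13/5 - 17082 = -85423/5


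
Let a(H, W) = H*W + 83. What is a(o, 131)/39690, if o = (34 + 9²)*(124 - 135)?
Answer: -82816/19845 ≈ -4.1731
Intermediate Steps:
o = -1265 (o = (34 + 81)*(-11) = 115*(-11) = -1265)
a(H, W) = 83 + H*W
a(o, 131)/39690 = (83 - 1265*131)/39690 = (83 - 165715)*(1/39690) = -165632*1/39690 = -82816/19845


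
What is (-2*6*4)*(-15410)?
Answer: 739680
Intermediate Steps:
(-2*6*4)*(-15410) = -12*4*(-15410) = -48*(-15410) = 739680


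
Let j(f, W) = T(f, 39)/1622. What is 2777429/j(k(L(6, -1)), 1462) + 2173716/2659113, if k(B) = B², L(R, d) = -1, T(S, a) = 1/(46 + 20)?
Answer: 87848031649595280/295457 ≈ 2.9733e+11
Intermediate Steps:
T(S, a) = 1/66
j(f, W) = 1/107052 (j(f, W) = (1/66)/1622 = (1/66)*(1/1622) = 1/107052)
2777429/j(k(L(6, -1)), 1462) + 2173716/2659113 = 2777429/(1/107052) + 2173716/2659113 = 2777429*107052 + 2173716*(1/2659113) = 297329329308 + 241524/295457 = 87848031649595280/295457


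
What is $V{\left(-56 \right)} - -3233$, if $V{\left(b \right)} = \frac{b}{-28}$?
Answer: $3235$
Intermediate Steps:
$V{\left(b \right)} = - \frac{b}{28}$ ($V{\left(b \right)} = b \left(- \frac{1}{28}\right) = - \frac{b}{28}$)
$V{\left(-56 \right)} - -3233 = \left(- \frac{1}{28}\right) \left(-56\right) - -3233 = 2 + 3233 = 3235$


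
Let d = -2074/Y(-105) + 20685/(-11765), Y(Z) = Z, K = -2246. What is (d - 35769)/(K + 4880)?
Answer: -4416411124/325384605 ≈ -13.573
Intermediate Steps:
d = 4445737/247065 (d = -2074/(-105) + 20685/(-11765) = -2074*(-1/105) + 20685*(-1/11765) = 2074/105 - 4137/2353 = 4445737/247065 ≈ 17.994)
(d - 35769)/(K + 4880) = (4445737/247065 - 35769)/(-2246 + 4880) = -8832822248/247065/2634 = -8832822248/247065*1/2634 = -4416411124/325384605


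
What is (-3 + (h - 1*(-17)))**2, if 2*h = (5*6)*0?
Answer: 196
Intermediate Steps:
h = 0 (h = ((5*6)*0)/2 = (30*0)/2 = (1/2)*0 = 0)
(-3 + (h - 1*(-17)))**2 = (-3 + (0 - 1*(-17)))**2 = (-3 + (0 + 17))**2 = (-3 + 17)**2 = 14**2 = 196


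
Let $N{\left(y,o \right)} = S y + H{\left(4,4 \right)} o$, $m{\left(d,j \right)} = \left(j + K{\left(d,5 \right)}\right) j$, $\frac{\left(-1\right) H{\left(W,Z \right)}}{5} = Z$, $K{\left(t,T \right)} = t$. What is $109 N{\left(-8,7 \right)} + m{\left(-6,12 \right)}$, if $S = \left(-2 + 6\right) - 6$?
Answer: $-13444$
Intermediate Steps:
$H{\left(W,Z \right)} = - 5 Z$
$S = -2$ ($S = 4 - 6 = -2$)
$m{\left(d,j \right)} = j \left(d + j\right)$ ($m{\left(d,j \right)} = \left(j + d\right) j = \left(d + j\right) j = j \left(d + j\right)$)
$N{\left(y,o \right)} = - 20 o - 2 y$ ($N{\left(y,o \right)} = - 2 y + \left(-5\right) 4 o = - 2 y - 20 o = - 20 o - 2 y$)
$109 N{\left(-8,7 \right)} + m{\left(-6,12 \right)} = 109 \left(\left(-20\right) 7 - -16\right) + 12 \left(-6 + 12\right) = 109 \left(-140 + 16\right) + 12 \cdot 6 = 109 \left(-124\right) + 72 = -13516 + 72 = -13444$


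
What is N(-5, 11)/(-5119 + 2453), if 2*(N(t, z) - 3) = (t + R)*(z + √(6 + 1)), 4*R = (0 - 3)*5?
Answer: 361/21328 + 35*√7/21328 ≈ 0.021268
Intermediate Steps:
R = -15/4 (R = ((0 - 3)*5)/4 = (-3*5)/4 = (¼)*(-15) = -15/4 ≈ -3.7500)
N(t, z) = 3 + (-15/4 + t)*(z + √7)/2 (N(t, z) = 3 + ((t - 15/4)*(z + √(6 + 1)))/2 = 3 + ((-15/4 + t)*(z + √7))/2 = 3 + (-15/4 + t)*(z + √7)/2)
N(-5, 11)/(-5119 + 2453) = (3 - 15/8*11 - 15*√7/8 + (½)*(-5)*11 + (½)*(-5)*√7)/(-5119 + 2453) = (3 - 165/8 - 15*√7/8 - 55/2 - 5*√7/2)/(-2666) = -(-361/8 - 35*√7/8)/2666 = 361/21328 + 35*√7/21328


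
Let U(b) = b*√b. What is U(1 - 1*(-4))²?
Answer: 125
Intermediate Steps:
U(b) = b^(3/2)
U(1 - 1*(-4))² = ((1 - 1*(-4))^(3/2))² = ((1 + 4)^(3/2))² = (5^(3/2))² = (5*√5)² = 125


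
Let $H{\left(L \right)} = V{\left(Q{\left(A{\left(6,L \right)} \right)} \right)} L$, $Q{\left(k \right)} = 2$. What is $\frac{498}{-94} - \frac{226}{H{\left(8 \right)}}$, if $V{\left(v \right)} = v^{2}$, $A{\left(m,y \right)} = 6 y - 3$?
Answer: $- \frac{9295}{752} \approx -12.36$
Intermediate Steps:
$A{\left(m,y \right)} = -3 + 6 y$
$H{\left(L \right)} = 4 L$ ($H{\left(L \right)} = 2^{2} L = 4 L$)
$\frac{498}{-94} - \frac{226}{H{\left(8 \right)}} = \frac{498}{-94} - \frac{226}{4 \cdot 8} = 498 \left(- \frac{1}{94}\right) - \frac{226}{32} = - \frac{249}{47} - \frac{113}{16} = - \frac{9295}{752}$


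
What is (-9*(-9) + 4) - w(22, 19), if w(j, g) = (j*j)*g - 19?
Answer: -9092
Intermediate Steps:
w(j, g) = -19 + g*j² (w(j, g) = j²*g - 19 = g*j² - 19 = -19 + g*j²)
(-9*(-9) + 4) - w(22, 19) = (-9*(-9) + 4) - (-19 + 19*22²) = (81 + 4) - (-19 + 19*484) = 85 - (-19 + 9196) = 85 - 1*9177 = 85 - 9177 = -9092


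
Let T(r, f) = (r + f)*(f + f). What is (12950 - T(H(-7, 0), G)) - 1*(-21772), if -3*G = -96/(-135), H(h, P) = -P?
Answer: 632806402/18225 ≈ 34722.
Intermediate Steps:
G = -32/135 (G = -(-32)/(-135) = -(-32)*(-1)/135 = -⅓*32/45 = -32/135 ≈ -0.23704)
T(r, f) = 2*f*(f + r) (T(r, f) = (f + r)*(2*f) = 2*f*(f + r))
(12950 - T(H(-7, 0), G)) - 1*(-21772) = (12950 - 2*(-32)*(-32/135 - 1*0)/135) - 1*(-21772) = (12950 - 2*(-32)*(-32/135 + 0)/135) + 21772 = (12950 - 2*(-32)*(-32)/(135*135)) + 21772 = (12950 - 1*2048/18225) + 21772 = (12950 - 2048/18225) + 21772 = 236011702/18225 + 21772 = 632806402/18225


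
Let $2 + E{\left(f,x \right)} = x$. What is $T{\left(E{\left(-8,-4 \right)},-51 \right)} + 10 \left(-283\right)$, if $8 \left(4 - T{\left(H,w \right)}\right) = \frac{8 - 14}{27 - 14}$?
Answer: $- \frac{146949}{52} \approx -2825.9$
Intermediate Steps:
$E{\left(f,x \right)} = -2 + x$
$T{\left(H,w \right)} = \frac{211}{52}$ ($T{\left(H,w \right)} = 4 - \frac{\left(8 - 14\right) \frac{1}{27 - 14}}{8} = 4 - \frac{\left(-6\right) \frac{1}{13}}{8} = 4 - - \frac{3}{52} = 4 + \frac{3}{52} = \frac{211}{52}$)
$T{\left(E{\left(-8,-4 \right)},-51 \right)} + 10 \left(-283\right) = \frac{211}{52} + 10 \left(-283\right) = \frac{211}{52} - 2830 = - \frac{146949}{52}$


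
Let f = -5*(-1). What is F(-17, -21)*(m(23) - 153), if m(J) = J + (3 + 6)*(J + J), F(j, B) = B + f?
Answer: -4544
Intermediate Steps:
f = 5
F(j, B) = 5 + B (F(j, B) = B + 5 = 5 + B)
m(J) = 19*J (m(J) = J + 9*(2*J) = J + 18*J = 19*J)
F(-17, -21)*(m(23) - 153) = (5 - 21)*(19*23 - 153) = -16*(437 - 153) = -16*284 = -4544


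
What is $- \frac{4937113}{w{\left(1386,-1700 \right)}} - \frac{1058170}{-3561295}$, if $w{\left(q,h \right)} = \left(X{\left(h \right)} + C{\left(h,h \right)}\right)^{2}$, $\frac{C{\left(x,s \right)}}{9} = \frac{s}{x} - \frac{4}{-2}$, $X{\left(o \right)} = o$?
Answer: $- \frac{2924154628281}{1993562370611} \approx -1.4668$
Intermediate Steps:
$C{\left(x,s \right)} = 18 + \frac{9 s}{x}$ ($C{\left(x,s \right)} = 9 \left(\frac{s}{x} - \frac{4}{-2}\right) = 9 \left(\frac{s}{x} - -2\right) = 9 \left(\frac{s}{x} + 2\right) = 9 \left(2 + \frac{s}{x}\right) = 18 + \frac{9 s}{x}$)
$w{\left(q,h \right)} = \left(27 + h\right)^{2}$ ($w{\left(q,h \right)} = \left(h + \left(18 + \frac{9 h}{h}\right)\right)^{2} = \left(h + \left(18 + 9\right)\right)^{2} = \left(h + 27\right)^{2} = \left(27 + h\right)^{2}$)
$- \frac{4937113}{w{\left(1386,-1700 \right)}} - \frac{1058170}{-3561295} = - \frac{4937113}{\left(27 - 1700\right)^{2}} - \frac{1058170}{-3561295} = - \frac{4937113}{\left(-1673\right)^{2}} - - \frac{211634}{712259} = - \frac{4937113}{2798929} + \frac{211634}{712259} = - \frac{2924154628281}{1993562370611}$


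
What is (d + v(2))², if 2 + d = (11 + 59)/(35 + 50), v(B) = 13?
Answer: 40401/289 ≈ 139.80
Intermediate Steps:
d = -20/17 (d = -2 + (11 + 59)/(35 + 50) = -2 + 70/85 = -2 + 70*(1/85) = -2 + 14/17 = -20/17 ≈ -1.1765)
(d + v(2))² = (-20/17 + 13)² = (201/17)² = 40401/289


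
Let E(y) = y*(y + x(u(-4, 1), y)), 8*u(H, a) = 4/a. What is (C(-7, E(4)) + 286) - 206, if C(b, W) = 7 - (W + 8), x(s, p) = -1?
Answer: 67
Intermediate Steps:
u(H, a) = 1/(2*a) (u(H, a) = (4/a)/8 = 1/(2*a))
E(y) = y*(-1 + y) (E(y) = y*(y - 1) = y*(-1 + y))
C(b, W) = -1 - W (C(b, W) = 7 - (8 + W) = 7 + (-8 - W) = -1 - W)
(C(-7, E(4)) + 286) - 206 = ((-1 - 4*(-1 + 4)) + 286) - 206 = ((-1 - 4*3) + 286) - 206 = ((-1 - 1*12) + 286) - 206 = ((-1 - 12) + 286) - 206 = (-13 + 286) - 206 = 273 - 206 = 67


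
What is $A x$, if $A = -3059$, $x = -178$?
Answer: $544502$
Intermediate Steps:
$A x = \left(-3059\right) \left(-178\right) = 544502$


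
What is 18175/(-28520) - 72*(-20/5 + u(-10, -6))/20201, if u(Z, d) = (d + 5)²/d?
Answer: -71719435/115226504 ≈ -0.62242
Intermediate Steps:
u(Z, d) = (5 + d)²/d
18175/(-28520) - 72*(-20/5 + u(-10, -6))/20201 = 18175/(-28520) - 72*(-20/5 + (5 - 6)²/(-6))/20201 = 18175*(-1/28520) - 72*(-20*⅕ - ⅙*(-1)²)*(1/20201) = -3635/5704 - 72*(-4 - ⅙*1)*(1/20201) = -3635/5704 - 72*(-4 - ⅙)*(1/20201) = -3635/5704 - 72*(-25/6)*(1/20201) = -3635/5704 + 300*(1/20201) = -3635/5704 + 300/20201 = -71719435/115226504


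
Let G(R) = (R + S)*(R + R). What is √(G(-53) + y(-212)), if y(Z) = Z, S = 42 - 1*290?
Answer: √31694 ≈ 178.03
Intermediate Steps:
S = -248 (S = 42 - 290 = -248)
G(R) = 2*R*(-248 + R) (G(R) = (R - 248)*(R + R) = (-248 + R)*(2*R) = 2*R*(-248 + R))
√(G(-53) + y(-212)) = √(2*(-53)*(-248 - 53) - 212) = √(2*(-53)*(-301) - 212) = √(31906 - 212) = √31694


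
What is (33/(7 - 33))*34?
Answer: -561/13 ≈ -43.154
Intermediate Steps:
(33/(7 - 33))*34 = (33/(-26))*34 = -1/26*33*34 = -33/26*34 = -561/13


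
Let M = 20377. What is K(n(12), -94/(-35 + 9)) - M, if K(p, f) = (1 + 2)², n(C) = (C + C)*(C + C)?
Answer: -20368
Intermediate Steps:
n(C) = 4*C² (n(C) = (2*C)*(2*C) = 4*C²)
K(p, f) = 9 (K(p, f) = 3² = 9)
K(n(12), -94/(-35 + 9)) - M = 9 - 1*20377 = 9 - 20377 = -20368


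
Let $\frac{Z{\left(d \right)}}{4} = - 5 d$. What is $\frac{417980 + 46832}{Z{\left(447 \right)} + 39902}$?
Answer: $\frac{232406}{15481} \approx 15.012$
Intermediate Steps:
$Z{\left(d \right)} = - 20 d$ ($Z{\left(d \right)} = 4 \left(- 5 d\right) = - 20 d$)
$\frac{417980 + 46832}{Z{\left(447 \right)} + 39902} = \frac{417980 + 46832}{\left(-20\right) 447 + 39902} = \frac{464812}{-8940 + 39902} = \frac{464812}{30962} = 464812 \cdot \frac{1}{30962} = \frac{232406}{15481}$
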